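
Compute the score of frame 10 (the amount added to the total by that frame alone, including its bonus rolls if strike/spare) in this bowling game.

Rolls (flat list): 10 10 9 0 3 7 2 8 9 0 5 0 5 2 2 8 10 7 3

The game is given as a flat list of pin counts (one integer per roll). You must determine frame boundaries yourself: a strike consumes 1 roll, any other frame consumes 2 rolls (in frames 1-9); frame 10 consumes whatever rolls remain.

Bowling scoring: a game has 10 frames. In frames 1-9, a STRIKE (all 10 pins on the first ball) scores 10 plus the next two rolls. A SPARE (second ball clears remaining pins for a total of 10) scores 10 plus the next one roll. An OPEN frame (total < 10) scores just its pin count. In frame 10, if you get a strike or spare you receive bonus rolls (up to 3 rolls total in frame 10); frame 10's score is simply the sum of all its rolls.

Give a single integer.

Frame 1: STRIKE. 10 + next two rolls (10+9) = 29. Cumulative: 29
Frame 2: STRIKE. 10 + next two rolls (9+0) = 19. Cumulative: 48
Frame 3: OPEN (9+0=9). Cumulative: 57
Frame 4: SPARE (3+7=10). 10 + next roll (2) = 12. Cumulative: 69
Frame 5: SPARE (2+8=10). 10 + next roll (9) = 19. Cumulative: 88
Frame 6: OPEN (9+0=9). Cumulative: 97
Frame 7: OPEN (5+0=5). Cumulative: 102
Frame 8: OPEN (5+2=7). Cumulative: 109
Frame 9: SPARE (2+8=10). 10 + next roll (10) = 20. Cumulative: 129
Frame 10: STRIKE. Sum of all frame-10 rolls (10+7+3) = 20. Cumulative: 149

Answer: 20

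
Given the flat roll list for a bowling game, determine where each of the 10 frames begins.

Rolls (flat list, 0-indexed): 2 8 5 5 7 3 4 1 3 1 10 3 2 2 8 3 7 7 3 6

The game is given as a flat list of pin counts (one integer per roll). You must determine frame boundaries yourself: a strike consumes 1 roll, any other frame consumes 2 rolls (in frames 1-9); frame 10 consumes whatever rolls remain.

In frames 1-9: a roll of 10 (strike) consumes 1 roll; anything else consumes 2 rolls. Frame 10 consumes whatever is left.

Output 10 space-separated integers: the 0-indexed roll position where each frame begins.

Frame 1 starts at roll index 0: rolls=2,8 (sum=10), consumes 2 rolls
Frame 2 starts at roll index 2: rolls=5,5 (sum=10), consumes 2 rolls
Frame 3 starts at roll index 4: rolls=7,3 (sum=10), consumes 2 rolls
Frame 4 starts at roll index 6: rolls=4,1 (sum=5), consumes 2 rolls
Frame 5 starts at roll index 8: rolls=3,1 (sum=4), consumes 2 rolls
Frame 6 starts at roll index 10: roll=10 (strike), consumes 1 roll
Frame 7 starts at roll index 11: rolls=3,2 (sum=5), consumes 2 rolls
Frame 8 starts at roll index 13: rolls=2,8 (sum=10), consumes 2 rolls
Frame 9 starts at roll index 15: rolls=3,7 (sum=10), consumes 2 rolls
Frame 10 starts at roll index 17: 3 remaining rolls

Answer: 0 2 4 6 8 10 11 13 15 17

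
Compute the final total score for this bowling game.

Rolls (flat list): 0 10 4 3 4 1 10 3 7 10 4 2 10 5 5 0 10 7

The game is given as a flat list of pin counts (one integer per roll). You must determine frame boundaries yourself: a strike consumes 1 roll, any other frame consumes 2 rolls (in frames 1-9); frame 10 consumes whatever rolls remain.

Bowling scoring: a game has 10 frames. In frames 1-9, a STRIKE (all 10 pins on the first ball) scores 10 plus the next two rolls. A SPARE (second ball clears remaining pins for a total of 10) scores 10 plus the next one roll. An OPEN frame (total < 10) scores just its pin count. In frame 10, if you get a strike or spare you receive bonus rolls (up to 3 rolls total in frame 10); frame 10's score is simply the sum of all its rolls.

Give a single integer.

Frame 1: SPARE (0+10=10). 10 + next roll (4) = 14. Cumulative: 14
Frame 2: OPEN (4+3=7). Cumulative: 21
Frame 3: OPEN (4+1=5). Cumulative: 26
Frame 4: STRIKE. 10 + next two rolls (3+7) = 20. Cumulative: 46
Frame 5: SPARE (3+7=10). 10 + next roll (10) = 20. Cumulative: 66
Frame 6: STRIKE. 10 + next two rolls (4+2) = 16. Cumulative: 82
Frame 7: OPEN (4+2=6). Cumulative: 88
Frame 8: STRIKE. 10 + next two rolls (5+5) = 20. Cumulative: 108
Frame 9: SPARE (5+5=10). 10 + next roll (0) = 10. Cumulative: 118
Frame 10: SPARE. Sum of all frame-10 rolls (0+10+7) = 17. Cumulative: 135

Answer: 135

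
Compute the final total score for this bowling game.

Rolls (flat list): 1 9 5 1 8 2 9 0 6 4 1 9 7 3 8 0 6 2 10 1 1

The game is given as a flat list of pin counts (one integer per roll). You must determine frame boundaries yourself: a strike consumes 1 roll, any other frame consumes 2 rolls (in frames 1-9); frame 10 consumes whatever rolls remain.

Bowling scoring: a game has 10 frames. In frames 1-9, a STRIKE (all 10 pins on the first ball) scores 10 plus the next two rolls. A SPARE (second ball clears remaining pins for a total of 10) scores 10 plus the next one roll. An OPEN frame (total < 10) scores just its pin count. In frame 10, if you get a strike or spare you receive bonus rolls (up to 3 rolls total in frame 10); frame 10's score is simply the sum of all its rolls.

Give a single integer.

Frame 1: SPARE (1+9=10). 10 + next roll (5) = 15. Cumulative: 15
Frame 2: OPEN (5+1=6). Cumulative: 21
Frame 3: SPARE (8+2=10). 10 + next roll (9) = 19. Cumulative: 40
Frame 4: OPEN (9+0=9). Cumulative: 49
Frame 5: SPARE (6+4=10). 10 + next roll (1) = 11. Cumulative: 60
Frame 6: SPARE (1+9=10). 10 + next roll (7) = 17. Cumulative: 77
Frame 7: SPARE (7+3=10). 10 + next roll (8) = 18. Cumulative: 95
Frame 8: OPEN (8+0=8). Cumulative: 103
Frame 9: OPEN (6+2=8). Cumulative: 111
Frame 10: STRIKE. Sum of all frame-10 rolls (10+1+1) = 12. Cumulative: 123

Answer: 123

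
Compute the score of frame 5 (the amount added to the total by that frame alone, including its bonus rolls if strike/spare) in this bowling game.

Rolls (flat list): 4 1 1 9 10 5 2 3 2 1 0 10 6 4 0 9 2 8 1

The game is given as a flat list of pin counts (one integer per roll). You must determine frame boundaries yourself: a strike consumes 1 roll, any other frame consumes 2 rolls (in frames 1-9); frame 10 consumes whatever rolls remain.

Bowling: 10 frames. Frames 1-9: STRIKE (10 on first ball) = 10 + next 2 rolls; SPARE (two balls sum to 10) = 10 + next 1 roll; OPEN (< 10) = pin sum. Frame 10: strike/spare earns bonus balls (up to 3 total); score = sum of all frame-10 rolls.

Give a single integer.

Frame 1: OPEN (4+1=5). Cumulative: 5
Frame 2: SPARE (1+9=10). 10 + next roll (10) = 20. Cumulative: 25
Frame 3: STRIKE. 10 + next two rolls (5+2) = 17. Cumulative: 42
Frame 4: OPEN (5+2=7). Cumulative: 49
Frame 5: OPEN (3+2=5). Cumulative: 54
Frame 6: OPEN (1+0=1). Cumulative: 55
Frame 7: STRIKE. 10 + next two rolls (6+4) = 20. Cumulative: 75

Answer: 5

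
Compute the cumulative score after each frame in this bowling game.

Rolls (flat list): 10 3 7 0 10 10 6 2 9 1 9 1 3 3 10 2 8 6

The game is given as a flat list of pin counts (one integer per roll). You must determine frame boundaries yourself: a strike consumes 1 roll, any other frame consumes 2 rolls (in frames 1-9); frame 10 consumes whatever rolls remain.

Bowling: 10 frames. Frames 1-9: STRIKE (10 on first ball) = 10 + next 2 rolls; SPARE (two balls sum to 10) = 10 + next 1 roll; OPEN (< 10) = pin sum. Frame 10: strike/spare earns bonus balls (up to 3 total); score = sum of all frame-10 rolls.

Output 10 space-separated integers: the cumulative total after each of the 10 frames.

Answer: 20 30 50 68 76 95 108 114 134 150

Derivation:
Frame 1: STRIKE. 10 + next two rolls (3+7) = 20. Cumulative: 20
Frame 2: SPARE (3+7=10). 10 + next roll (0) = 10. Cumulative: 30
Frame 3: SPARE (0+10=10). 10 + next roll (10) = 20. Cumulative: 50
Frame 4: STRIKE. 10 + next two rolls (6+2) = 18. Cumulative: 68
Frame 5: OPEN (6+2=8). Cumulative: 76
Frame 6: SPARE (9+1=10). 10 + next roll (9) = 19. Cumulative: 95
Frame 7: SPARE (9+1=10). 10 + next roll (3) = 13. Cumulative: 108
Frame 8: OPEN (3+3=6). Cumulative: 114
Frame 9: STRIKE. 10 + next two rolls (2+8) = 20. Cumulative: 134
Frame 10: SPARE. Sum of all frame-10 rolls (2+8+6) = 16. Cumulative: 150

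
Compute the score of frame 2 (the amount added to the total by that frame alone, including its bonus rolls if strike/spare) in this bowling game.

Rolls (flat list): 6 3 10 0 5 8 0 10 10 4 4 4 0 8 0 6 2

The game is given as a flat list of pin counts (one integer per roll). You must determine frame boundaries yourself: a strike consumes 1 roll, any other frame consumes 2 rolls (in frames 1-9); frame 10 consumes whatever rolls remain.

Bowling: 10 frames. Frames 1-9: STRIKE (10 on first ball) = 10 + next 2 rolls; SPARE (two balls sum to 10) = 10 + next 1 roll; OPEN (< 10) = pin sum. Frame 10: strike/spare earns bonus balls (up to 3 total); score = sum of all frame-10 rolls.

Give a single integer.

Frame 1: OPEN (6+3=9). Cumulative: 9
Frame 2: STRIKE. 10 + next two rolls (0+5) = 15. Cumulative: 24
Frame 3: OPEN (0+5=5). Cumulative: 29
Frame 4: OPEN (8+0=8). Cumulative: 37

Answer: 15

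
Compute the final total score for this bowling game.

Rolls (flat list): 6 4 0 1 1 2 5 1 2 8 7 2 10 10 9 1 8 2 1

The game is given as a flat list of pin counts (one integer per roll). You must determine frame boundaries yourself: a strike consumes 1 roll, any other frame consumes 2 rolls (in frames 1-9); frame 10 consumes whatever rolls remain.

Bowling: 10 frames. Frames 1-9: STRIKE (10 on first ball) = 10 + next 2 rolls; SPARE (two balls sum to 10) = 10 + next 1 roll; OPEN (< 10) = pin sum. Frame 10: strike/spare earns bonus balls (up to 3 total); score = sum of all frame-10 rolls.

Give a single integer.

Answer: 124

Derivation:
Frame 1: SPARE (6+4=10). 10 + next roll (0) = 10. Cumulative: 10
Frame 2: OPEN (0+1=1). Cumulative: 11
Frame 3: OPEN (1+2=3). Cumulative: 14
Frame 4: OPEN (5+1=6). Cumulative: 20
Frame 5: SPARE (2+8=10). 10 + next roll (7) = 17. Cumulative: 37
Frame 6: OPEN (7+2=9). Cumulative: 46
Frame 7: STRIKE. 10 + next two rolls (10+9) = 29. Cumulative: 75
Frame 8: STRIKE. 10 + next two rolls (9+1) = 20. Cumulative: 95
Frame 9: SPARE (9+1=10). 10 + next roll (8) = 18. Cumulative: 113
Frame 10: SPARE. Sum of all frame-10 rolls (8+2+1) = 11. Cumulative: 124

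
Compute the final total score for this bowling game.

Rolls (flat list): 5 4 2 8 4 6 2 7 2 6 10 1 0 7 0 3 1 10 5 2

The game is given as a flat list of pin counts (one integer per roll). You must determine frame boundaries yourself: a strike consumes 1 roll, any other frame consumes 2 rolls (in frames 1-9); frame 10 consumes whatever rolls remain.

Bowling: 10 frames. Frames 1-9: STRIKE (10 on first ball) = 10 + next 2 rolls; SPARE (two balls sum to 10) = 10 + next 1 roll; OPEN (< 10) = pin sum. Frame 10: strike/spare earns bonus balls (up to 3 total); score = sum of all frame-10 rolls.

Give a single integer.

Answer: 92

Derivation:
Frame 1: OPEN (5+4=9). Cumulative: 9
Frame 2: SPARE (2+8=10). 10 + next roll (4) = 14. Cumulative: 23
Frame 3: SPARE (4+6=10). 10 + next roll (2) = 12. Cumulative: 35
Frame 4: OPEN (2+7=9). Cumulative: 44
Frame 5: OPEN (2+6=8). Cumulative: 52
Frame 6: STRIKE. 10 + next two rolls (1+0) = 11. Cumulative: 63
Frame 7: OPEN (1+0=1). Cumulative: 64
Frame 8: OPEN (7+0=7). Cumulative: 71
Frame 9: OPEN (3+1=4). Cumulative: 75
Frame 10: STRIKE. Sum of all frame-10 rolls (10+5+2) = 17. Cumulative: 92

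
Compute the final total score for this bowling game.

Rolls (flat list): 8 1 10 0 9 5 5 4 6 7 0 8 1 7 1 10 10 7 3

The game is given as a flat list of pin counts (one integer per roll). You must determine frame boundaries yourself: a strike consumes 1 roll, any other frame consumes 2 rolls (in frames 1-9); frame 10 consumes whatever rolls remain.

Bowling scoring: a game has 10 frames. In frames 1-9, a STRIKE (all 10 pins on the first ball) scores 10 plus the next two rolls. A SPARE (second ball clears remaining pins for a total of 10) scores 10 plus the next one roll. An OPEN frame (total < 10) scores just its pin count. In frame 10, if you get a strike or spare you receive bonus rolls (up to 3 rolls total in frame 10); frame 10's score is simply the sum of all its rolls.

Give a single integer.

Answer: 139

Derivation:
Frame 1: OPEN (8+1=9). Cumulative: 9
Frame 2: STRIKE. 10 + next two rolls (0+9) = 19. Cumulative: 28
Frame 3: OPEN (0+9=9). Cumulative: 37
Frame 4: SPARE (5+5=10). 10 + next roll (4) = 14. Cumulative: 51
Frame 5: SPARE (4+6=10). 10 + next roll (7) = 17. Cumulative: 68
Frame 6: OPEN (7+0=7). Cumulative: 75
Frame 7: OPEN (8+1=9). Cumulative: 84
Frame 8: OPEN (7+1=8). Cumulative: 92
Frame 9: STRIKE. 10 + next two rolls (10+7) = 27. Cumulative: 119
Frame 10: STRIKE. Sum of all frame-10 rolls (10+7+3) = 20. Cumulative: 139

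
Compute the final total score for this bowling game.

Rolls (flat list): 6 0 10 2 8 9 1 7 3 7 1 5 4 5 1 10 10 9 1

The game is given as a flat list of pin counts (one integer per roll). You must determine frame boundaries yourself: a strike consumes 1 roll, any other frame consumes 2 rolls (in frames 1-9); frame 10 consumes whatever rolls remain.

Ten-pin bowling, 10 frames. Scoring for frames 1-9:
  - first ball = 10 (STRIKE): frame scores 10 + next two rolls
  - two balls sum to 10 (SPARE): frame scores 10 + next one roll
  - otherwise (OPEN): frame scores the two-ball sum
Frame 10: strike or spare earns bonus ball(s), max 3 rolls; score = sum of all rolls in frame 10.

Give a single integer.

Frame 1: OPEN (6+0=6). Cumulative: 6
Frame 2: STRIKE. 10 + next two rolls (2+8) = 20. Cumulative: 26
Frame 3: SPARE (2+8=10). 10 + next roll (9) = 19. Cumulative: 45
Frame 4: SPARE (9+1=10). 10 + next roll (7) = 17. Cumulative: 62
Frame 5: SPARE (7+3=10). 10 + next roll (7) = 17. Cumulative: 79
Frame 6: OPEN (7+1=8). Cumulative: 87
Frame 7: OPEN (5+4=9). Cumulative: 96
Frame 8: OPEN (5+1=6). Cumulative: 102
Frame 9: STRIKE. 10 + next two rolls (10+9) = 29. Cumulative: 131
Frame 10: STRIKE. Sum of all frame-10 rolls (10+9+1) = 20. Cumulative: 151

Answer: 151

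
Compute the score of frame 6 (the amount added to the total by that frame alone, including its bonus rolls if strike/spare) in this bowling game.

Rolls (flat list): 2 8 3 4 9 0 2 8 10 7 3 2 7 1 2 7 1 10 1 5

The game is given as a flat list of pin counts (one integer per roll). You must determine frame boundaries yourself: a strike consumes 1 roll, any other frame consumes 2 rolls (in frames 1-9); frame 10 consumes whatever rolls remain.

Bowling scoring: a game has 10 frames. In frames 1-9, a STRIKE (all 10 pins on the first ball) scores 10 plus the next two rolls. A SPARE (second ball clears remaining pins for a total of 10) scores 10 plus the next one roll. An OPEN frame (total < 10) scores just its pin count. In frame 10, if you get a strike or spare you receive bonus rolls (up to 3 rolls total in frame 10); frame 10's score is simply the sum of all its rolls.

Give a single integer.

Frame 1: SPARE (2+8=10). 10 + next roll (3) = 13. Cumulative: 13
Frame 2: OPEN (3+4=7). Cumulative: 20
Frame 3: OPEN (9+0=9). Cumulative: 29
Frame 4: SPARE (2+8=10). 10 + next roll (10) = 20. Cumulative: 49
Frame 5: STRIKE. 10 + next two rolls (7+3) = 20. Cumulative: 69
Frame 6: SPARE (7+3=10). 10 + next roll (2) = 12. Cumulative: 81
Frame 7: OPEN (2+7=9). Cumulative: 90
Frame 8: OPEN (1+2=3). Cumulative: 93

Answer: 12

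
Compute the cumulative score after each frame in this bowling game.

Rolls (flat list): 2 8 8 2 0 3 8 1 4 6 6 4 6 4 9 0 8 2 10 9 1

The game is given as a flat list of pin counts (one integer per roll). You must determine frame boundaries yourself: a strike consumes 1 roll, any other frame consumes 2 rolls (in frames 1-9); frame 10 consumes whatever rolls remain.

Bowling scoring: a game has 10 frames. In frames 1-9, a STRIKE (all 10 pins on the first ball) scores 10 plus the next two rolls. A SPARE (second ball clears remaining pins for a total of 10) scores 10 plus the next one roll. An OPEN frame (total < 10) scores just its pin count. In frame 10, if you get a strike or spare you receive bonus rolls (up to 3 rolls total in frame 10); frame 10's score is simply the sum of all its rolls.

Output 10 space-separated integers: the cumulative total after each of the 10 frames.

Frame 1: SPARE (2+8=10). 10 + next roll (8) = 18. Cumulative: 18
Frame 2: SPARE (8+2=10). 10 + next roll (0) = 10. Cumulative: 28
Frame 3: OPEN (0+3=3). Cumulative: 31
Frame 4: OPEN (8+1=9). Cumulative: 40
Frame 5: SPARE (4+6=10). 10 + next roll (6) = 16. Cumulative: 56
Frame 6: SPARE (6+4=10). 10 + next roll (6) = 16. Cumulative: 72
Frame 7: SPARE (6+4=10). 10 + next roll (9) = 19. Cumulative: 91
Frame 8: OPEN (9+0=9). Cumulative: 100
Frame 9: SPARE (8+2=10). 10 + next roll (10) = 20. Cumulative: 120
Frame 10: STRIKE. Sum of all frame-10 rolls (10+9+1) = 20. Cumulative: 140

Answer: 18 28 31 40 56 72 91 100 120 140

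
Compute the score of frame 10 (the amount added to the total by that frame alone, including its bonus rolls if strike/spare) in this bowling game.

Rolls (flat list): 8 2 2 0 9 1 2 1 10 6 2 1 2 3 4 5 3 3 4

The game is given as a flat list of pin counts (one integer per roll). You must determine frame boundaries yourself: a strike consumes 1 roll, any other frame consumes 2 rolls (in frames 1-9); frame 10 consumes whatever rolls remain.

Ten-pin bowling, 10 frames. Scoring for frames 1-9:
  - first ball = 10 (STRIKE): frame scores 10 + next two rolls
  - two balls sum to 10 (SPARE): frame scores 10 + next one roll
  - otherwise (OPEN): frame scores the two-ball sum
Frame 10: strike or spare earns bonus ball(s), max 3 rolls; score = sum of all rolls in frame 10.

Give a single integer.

Frame 1: SPARE (8+2=10). 10 + next roll (2) = 12. Cumulative: 12
Frame 2: OPEN (2+0=2). Cumulative: 14
Frame 3: SPARE (9+1=10). 10 + next roll (2) = 12. Cumulative: 26
Frame 4: OPEN (2+1=3). Cumulative: 29
Frame 5: STRIKE. 10 + next two rolls (6+2) = 18. Cumulative: 47
Frame 6: OPEN (6+2=8). Cumulative: 55
Frame 7: OPEN (1+2=3). Cumulative: 58
Frame 8: OPEN (3+4=7). Cumulative: 65
Frame 9: OPEN (5+3=8). Cumulative: 73
Frame 10: OPEN. Sum of all frame-10 rolls (3+4) = 7. Cumulative: 80

Answer: 7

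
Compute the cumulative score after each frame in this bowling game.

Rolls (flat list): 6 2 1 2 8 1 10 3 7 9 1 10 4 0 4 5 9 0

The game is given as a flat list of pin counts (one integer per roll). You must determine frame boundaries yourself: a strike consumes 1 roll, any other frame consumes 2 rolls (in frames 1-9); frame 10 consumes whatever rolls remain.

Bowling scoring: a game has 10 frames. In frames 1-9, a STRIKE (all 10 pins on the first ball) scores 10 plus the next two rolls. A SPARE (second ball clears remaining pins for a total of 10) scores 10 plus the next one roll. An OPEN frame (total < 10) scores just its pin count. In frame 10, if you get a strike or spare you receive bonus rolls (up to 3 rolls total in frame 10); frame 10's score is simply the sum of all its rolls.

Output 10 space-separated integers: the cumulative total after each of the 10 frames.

Answer: 8 11 20 40 59 79 93 97 106 115

Derivation:
Frame 1: OPEN (6+2=8). Cumulative: 8
Frame 2: OPEN (1+2=3). Cumulative: 11
Frame 3: OPEN (8+1=9). Cumulative: 20
Frame 4: STRIKE. 10 + next two rolls (3+7) = 20. Cumulative: 40
Frame 5: SPARE (3+7=10). 10 + next roll (9) = 19. Cumulative: 59
Frame 6: SPARE (9+1=10). 10 + next roll (10) = 20. Cumulative: 79
Frame 7: STRIKE. 10 + next two rolls (4+0) = 14. Cumulative: 93
Frame 8: OPEN (4+0=4). Cumulative: 97
Frame 9: OPEN (4+5=9). Cumulative: 106
Frame 10: OPEN. Sum of all frame-10 rolls (9+0) = 9. Cumulative: 115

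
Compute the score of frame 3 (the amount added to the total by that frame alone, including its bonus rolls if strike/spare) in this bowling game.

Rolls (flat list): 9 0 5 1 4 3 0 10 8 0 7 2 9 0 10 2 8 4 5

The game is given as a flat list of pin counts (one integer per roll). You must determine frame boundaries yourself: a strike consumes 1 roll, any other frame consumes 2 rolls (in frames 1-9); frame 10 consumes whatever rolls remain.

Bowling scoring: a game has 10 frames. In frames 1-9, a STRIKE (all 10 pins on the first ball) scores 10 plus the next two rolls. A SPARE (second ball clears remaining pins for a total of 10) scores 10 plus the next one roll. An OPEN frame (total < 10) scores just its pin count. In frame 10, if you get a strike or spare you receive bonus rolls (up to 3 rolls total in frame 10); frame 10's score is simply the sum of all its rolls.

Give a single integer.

Frame 1: OPEN (9+0=9). Cumulative: 9
Frame 2: OPEN (5+1=6). Cumulative: 15
Frame 3: OPEN (4+3=7). Cumulative: 22
Frame 4: SPARE (0+10=10). 10 + next roll (8) = 18. Cumulative: 40
Frame 5: OPEN (8+0=8). Cumulative: 48

Answer: 7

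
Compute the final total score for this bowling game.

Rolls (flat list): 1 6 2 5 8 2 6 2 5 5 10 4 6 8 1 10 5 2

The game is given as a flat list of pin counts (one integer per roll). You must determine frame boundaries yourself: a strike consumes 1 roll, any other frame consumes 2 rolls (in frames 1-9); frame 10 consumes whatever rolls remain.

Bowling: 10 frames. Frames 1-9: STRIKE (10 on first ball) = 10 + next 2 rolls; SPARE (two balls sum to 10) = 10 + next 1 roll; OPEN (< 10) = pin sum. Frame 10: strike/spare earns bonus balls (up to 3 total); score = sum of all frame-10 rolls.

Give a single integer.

Answer: 129

Derivation:
Frame 1: OPEN (1+6=7). Cumulative: 7
Frame 2: OPEN (2+5=7). Cumulative: 14
Frame 3: SPARE (8+2=10). 10 + next roll (6) = 16. Cumulative: 30
Frame 4: OPEN (6+2=8). Cumulative: 38
Frame 5: SPARE (5+5=10). 10 + next roll (10) = 20. Cumulative: 58
Frame 6: STRIKE. 10 + next two rolls (4+6) = 20. Cumulative: 78
Frame 7: SPARE (4+6=10). 10 + next roll (8) = 18. Cumulative: 96
Frame 8: OPEN (8+1=9). Cumulative: 105
Frame 9: STRIKE. 10 + next two rolls (5+2) = 17. Cumulative: 122
Frame 10: OPEN. Sum of all frame-10 rolls (5+2) = 7. Cumulative: 129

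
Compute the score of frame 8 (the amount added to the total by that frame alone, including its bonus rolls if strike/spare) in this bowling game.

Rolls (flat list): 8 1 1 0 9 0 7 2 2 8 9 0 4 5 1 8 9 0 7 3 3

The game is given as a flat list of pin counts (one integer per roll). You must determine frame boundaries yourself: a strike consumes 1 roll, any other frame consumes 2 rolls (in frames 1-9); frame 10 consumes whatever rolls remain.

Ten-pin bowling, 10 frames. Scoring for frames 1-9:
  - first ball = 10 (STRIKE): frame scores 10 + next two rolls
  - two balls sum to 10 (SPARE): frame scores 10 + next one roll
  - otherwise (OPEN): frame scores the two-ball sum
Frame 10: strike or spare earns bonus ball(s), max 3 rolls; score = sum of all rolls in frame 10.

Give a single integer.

Frame 1: OPEN (8+1=9). Cumulative: 9
Frame 2: OPEN (1+0=1). Cumulative: 10
Frame 3: OPEN (9+0=9). Cumulative: 19
Frame 4: OPEN (7+2=9). Cumulative: 28
Frame 5: SPARE (2+8=10). 10 + next roll (9) = 19. Cumulative: 47
Frame 6: OPEN (9+0=9). Cumulative: 56
Frame 7: OPEN (4+5=9). Cumulative: 65
Frame 8: OPEN (1+8=9). Cumulative: 74
Frame 9: OPEN (9+0=9). Cumulative: 83
Frame 10: SPARE. Sum of all frame-10 rolls (7+3+3) = 13. Cumulative: 96

Answer: 9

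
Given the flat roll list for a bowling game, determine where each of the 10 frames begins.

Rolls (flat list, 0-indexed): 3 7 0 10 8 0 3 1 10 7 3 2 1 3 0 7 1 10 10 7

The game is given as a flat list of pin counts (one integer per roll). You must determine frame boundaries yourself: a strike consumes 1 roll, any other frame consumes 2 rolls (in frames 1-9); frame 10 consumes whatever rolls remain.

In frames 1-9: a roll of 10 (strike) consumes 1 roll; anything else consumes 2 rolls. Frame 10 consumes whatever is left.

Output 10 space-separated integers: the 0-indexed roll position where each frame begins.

Frame 1 starts at roll index 0: rolls=3,7 (sum=10), consumes 2 rolls
Frame 2 starts at roll index 2: rolls=0,10 (sum=10), consumes 2 rolls
Frame 3 starts at roll index 4: rolls=8,0 (sum=8), consumes 2 rolls
Frame 4 starts at roll index 6: rolls=3,1 (sum=4), consumes 2 rolls
Frame 5 starts at roll index 8: roll=10 (strike), consumes 1 roll
Frame 6 starts at roll index 9: rolls=7,3 (sum=10), consumes 2 rolls
Frame 7 starts at roll index 11: rolls=2,1 (sum=3), consumes 2 rolls
Frame 8 starts at roll index 13: rolls=3,0 (sum=3), consumes 2 rolls
Frame 9 starts at roll index 15: rolls=7,1 (sum=8), consumes 2 rolls
Frame 10 starts at roll index 17: 3 remaining rolls

Answer: 0 2 4 6 8 9 11 13 15 17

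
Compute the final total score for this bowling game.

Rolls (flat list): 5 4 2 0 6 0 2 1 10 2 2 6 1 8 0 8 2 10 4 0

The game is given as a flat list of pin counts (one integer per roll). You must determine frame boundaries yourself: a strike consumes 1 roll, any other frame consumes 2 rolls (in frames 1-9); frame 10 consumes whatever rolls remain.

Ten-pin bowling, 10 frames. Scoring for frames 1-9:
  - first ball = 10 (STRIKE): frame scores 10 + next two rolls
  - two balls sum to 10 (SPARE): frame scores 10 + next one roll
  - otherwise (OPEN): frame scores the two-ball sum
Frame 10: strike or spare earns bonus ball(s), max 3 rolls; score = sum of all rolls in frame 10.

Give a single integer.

Answer: 87

Derivation:
Frame 1: OPEN (5+4=9). Cumulative: 9
Frame 2: OPEN (2+0=2). Cumulative: 11
Frame 3: OPEN (6+0=6). Cumulative: 17
Frame 4: OPEN (2+1=3). Cumulative: 20
Frame 5: STRIKE. 10 + next two rolls (2+2) = 14. Cumulative: 34
Frame 6: OPEN (2+2=4). Cumulative: 38
Frame 7: OPEN (6+1=7). Cumulative: 45
Frame 8: OPEN (8+0=8). Cumulative: 53
Frame 9: SPARE (8+2=10). 10 + next roll (10) = 20. Cumulative: 73
Frame 10: STRIKE. Sum of all frame-10 rolls (10+4+0) = 14. Cumulative: 87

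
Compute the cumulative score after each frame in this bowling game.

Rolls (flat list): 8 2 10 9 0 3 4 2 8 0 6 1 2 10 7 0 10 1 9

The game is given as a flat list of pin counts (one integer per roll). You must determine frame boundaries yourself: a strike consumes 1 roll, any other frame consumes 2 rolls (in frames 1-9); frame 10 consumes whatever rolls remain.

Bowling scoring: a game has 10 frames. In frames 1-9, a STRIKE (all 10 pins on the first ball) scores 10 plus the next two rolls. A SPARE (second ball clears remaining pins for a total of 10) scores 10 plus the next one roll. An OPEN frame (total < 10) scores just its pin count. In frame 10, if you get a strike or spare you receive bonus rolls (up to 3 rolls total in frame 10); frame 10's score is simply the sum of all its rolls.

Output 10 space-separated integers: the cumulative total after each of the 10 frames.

Frame 1: SPARE (8+2=10). 10 + next roll (10) = 20. Cumulative: 20
Frame 2: STRIKE. 10 + next two rolls (9+0) = 19. Cumulative: 39
Frame 3: OPEN (9+0=9). Cumulative: 48
Frame 4: OPEN (3+4=7). Cumulative: 55
Frame 5: SPARE (2+8=10). 10 + next roll (0) = 10. Cumulative: 65
Frame 6: OPEN (0+6=6). Cumulative: 71
Frame 7: OPEN (1+2=3). Cumulative: 74
Frame 8: STRIKE. 10 + next two rolls (7+0) = 17. Cumulative: 91
Frame 9: OPEN (7+0=7). Cumulative: 98
Frame 10: STRIKE. Sum of all frame-10 rolls (10+1+9) = 20. Cumulative: 118

Answer: 20 39 48 55 65 71 74 91 98 118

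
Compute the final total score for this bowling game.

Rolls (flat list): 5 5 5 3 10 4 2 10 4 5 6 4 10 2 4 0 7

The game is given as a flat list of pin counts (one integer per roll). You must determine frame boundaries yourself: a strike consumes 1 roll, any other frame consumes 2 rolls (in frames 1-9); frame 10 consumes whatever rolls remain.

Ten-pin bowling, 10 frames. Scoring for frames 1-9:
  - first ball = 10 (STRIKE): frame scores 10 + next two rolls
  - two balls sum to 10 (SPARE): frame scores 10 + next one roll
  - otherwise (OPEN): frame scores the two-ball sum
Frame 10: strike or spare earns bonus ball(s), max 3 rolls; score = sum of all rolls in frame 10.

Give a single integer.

Answer: 122

Derivation:
Frame 1: SPARE (5+5=10). 10 + next roll (5) = 15. Cumulative: 15
Frame 2: OPEN (5+3=8). Cumulative: 23
Frame 3: STRIKE. 10 + next two rolls (4+2) = 16. Cumulative: 39
Frame 4: OPEN (4+2=6). Cumulative: 45
Frame 5: STRIKE. 10 + next two rolls (4+5) = 19. Cumulative: 64
Frame 6: OPEN (4+5=9). Cumulative: 73
Frame 7: SPARE (6+4=10). 10 + next roll (10) = 20. Cumulative: 93
Frame 8: STRIKE. 10 + next two rolls (2+4) = 16. Cumulative: 109
Frame 9: OPEN (2+4=6). Cumulative: 115
Frame 10: OPEN. Sum of all frame-10 rolls (0+7) = 7. Cumulative: 122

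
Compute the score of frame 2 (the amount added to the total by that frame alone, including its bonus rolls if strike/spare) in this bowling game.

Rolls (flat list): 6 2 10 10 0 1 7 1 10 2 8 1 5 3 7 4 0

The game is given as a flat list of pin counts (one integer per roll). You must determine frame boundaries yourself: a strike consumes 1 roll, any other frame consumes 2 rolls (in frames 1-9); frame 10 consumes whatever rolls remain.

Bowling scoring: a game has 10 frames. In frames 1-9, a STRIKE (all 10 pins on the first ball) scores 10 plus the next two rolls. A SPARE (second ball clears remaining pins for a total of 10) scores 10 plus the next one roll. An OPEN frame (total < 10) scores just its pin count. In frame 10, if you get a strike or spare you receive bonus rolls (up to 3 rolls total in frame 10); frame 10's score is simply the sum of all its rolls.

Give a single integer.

Frame 1: OPEN (6+2=8). Cumulative: 8
Frame 2: STRIKE. 10 + next two rolls (10+0) = 20. Cumulative: 28
Frame 3: STRIKE. 10 + next two rolls (0+1) = 11. Cumulative: 39
Frame 4: OPEN (0+1=1). Cumulative: 40

Answer: 20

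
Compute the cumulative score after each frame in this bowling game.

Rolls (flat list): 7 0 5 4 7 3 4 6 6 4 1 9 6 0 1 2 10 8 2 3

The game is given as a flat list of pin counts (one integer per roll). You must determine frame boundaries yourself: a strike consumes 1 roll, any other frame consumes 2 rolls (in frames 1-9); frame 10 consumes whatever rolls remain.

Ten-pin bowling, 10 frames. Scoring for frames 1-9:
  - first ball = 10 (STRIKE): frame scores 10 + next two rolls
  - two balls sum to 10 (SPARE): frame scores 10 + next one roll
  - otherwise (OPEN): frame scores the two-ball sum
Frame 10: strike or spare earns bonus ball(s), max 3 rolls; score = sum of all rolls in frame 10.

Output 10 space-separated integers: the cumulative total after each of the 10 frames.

Frame 1: OPEN (7+0=7). Cumulative: 7
Frame 2: OPEN (5+4=9). Cumulative: 16
Frame 3: SPARE (7+3=10). 10 + next roll (4) = 14. Cumulative: 30
Frame 4: SPARE (4+6=10). 10 + next roll (6) = 16. Cumulative: 46
Frame 5: SPARE (6+4=10). 10 + next roll (1) = 11. Cumulative: 57
Frame 6: SPARE (1+9=10). 10 + next roll (6) = 16. Cumulative: 73
Frame 7: OPEN (6+0=6). Cumulative: 79
Frame 8: OPEN (1+2=3). Cumulative: 82
Frame 9: STRIKE. 10 + next two rolls (8+2) = 20. Cumulative: 102
Frame 10: SPARE. Sum of all frame-10 rolls (8+2+3) = 13. Cumulative: 115

Answer: 7 16 30 46 57 73 79 82 102 115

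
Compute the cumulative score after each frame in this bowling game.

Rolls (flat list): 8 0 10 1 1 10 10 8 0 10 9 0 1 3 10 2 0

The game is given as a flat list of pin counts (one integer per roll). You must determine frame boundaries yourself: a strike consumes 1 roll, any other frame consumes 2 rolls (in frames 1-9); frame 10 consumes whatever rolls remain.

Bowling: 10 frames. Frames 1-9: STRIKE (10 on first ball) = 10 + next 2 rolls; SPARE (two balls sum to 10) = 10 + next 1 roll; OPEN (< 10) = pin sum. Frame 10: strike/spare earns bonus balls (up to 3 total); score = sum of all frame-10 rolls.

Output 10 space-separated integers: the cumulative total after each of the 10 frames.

Answer: 8 20 22 50 68 76 95 104 108 120

Derivation:
Frame 1: OPEN (8+0=8). Cumulative: 8
Frame 2: STRIKE. 10 + next two rolls (1+1) = 12. Cumulative: 20
Frame 3: OPEN (1+1=2). Cumulative: 22
Frame 4: STRIKE. 10 + next two rolls (10+8) = 28. Cumulative: 50
Frame 5: STRIKE. 10 + next two rolls (8+0) = 18. Cumulative: 68
Frame 6: OPEN (8+0=8). Cumulative: 76
Frame 7: STRIKE. 10 + next two rolls (9+0) = 19. Cumulative: 95
Frame 8: OPEN (9+0=9). Cumulative: 104
Frame 9: OPEN (1+3=4). Cumulative: 108
Frame 10: STRIKE. Sum of all frame-10 rolls (10+2+0) = 12. Cumulative: 120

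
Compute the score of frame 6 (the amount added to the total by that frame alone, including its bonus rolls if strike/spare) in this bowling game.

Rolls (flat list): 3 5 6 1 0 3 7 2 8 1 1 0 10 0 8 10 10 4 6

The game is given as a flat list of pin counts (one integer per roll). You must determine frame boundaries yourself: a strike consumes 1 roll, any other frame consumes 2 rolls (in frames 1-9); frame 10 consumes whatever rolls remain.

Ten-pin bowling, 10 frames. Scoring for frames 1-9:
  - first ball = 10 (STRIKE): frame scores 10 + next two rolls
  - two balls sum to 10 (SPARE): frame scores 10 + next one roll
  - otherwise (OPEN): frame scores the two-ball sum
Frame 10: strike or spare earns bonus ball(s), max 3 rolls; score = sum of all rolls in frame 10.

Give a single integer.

Answer: 1

Derivation:
Frame 1: OPEN (3+5=8). Cumulative: 8
Frame 2: OPEN (6+1=7). Cumulative: 15
Frame 3: OPEN (0+3=3). Cumulative: 18
Frame 4: OPEN (7+2=9). Cumulative: 27
Frame 5: OPEN (8+1=9). Cumulative: 36
Frame 6: OPEN (1+0=1). Cumulative: 37
Frame 7: STRIKE. 10 + next two rolls (0+8) = 18. Cumulative: 55
Frame 8: OPEN (0+8=8). Cumulative: 63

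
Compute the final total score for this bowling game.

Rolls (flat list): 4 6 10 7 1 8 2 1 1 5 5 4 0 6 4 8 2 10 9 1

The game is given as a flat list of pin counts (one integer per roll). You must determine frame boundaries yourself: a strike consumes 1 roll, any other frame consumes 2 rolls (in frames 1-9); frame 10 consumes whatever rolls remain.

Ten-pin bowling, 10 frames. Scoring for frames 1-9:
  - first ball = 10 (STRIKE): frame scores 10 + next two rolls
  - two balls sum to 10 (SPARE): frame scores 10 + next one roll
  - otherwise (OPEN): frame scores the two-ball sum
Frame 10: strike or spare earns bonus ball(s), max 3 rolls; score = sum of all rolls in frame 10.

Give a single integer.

Answer: 135

Derivation:
Frame 1: SPARE (4+6=10). 10 + next roll (10) = 20. Cumulative: 20
Frame 2: STRIKE. 10 + next two rolls (7+1) = 18. Cumulative: 38
Frame 3: OPEN (7+1=8). Cumulative: 46
Frame 4: SPARE (8+2=10). 10 + next roll (1) = 11. Cumulative: 57
Frame 5: OPEN (1+1=2). Cumulative: 59
Frame 6: SPARE (5+5=10). 10 + next roll (4) = 14. Cumulative: 73
Frame 7: OPEN (4+0=4). Cumulative: 77
Frame 8: SPARE (6+4=10). 10 + next roll (8) = 18. Cumulative: 95
Frame 9: SPARE (8+2=10). 10 + next roll (10) = 20. Cumulative: 115
Frame 10: STRIKE. Sum of all frame-10 rolls (10+9+1) = 20. Cumulative: 135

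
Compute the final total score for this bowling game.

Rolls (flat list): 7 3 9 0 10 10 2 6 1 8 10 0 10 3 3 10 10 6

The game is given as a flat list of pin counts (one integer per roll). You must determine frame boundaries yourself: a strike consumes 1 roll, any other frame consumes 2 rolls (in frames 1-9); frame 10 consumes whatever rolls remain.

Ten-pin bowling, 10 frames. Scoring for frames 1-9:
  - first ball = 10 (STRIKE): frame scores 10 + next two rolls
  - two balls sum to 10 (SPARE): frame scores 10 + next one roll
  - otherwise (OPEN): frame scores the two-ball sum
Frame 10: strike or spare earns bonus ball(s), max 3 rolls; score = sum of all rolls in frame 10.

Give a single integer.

Frame 1: SPARE (7+3=10). 10 + next roll (9) = 19. Cumulative: 19
Frame 2: OPEN (9+0=9). Cumulative: 28
Frame 3: STRIKE. 10 + next two rolls (10+2) = 22. Cumulative: 50
Frame 4: STRIKE. 10 + next two rolls (2+6) = 18. Cumulative: 68
Frame 5: OPEN (2+6=8). Cumulative: 76
Frame 6: OPEN (1+8=9). Cumulative: 85
Frame 7: STRIKE. 10 + next two rolls (0+10) = 20. Cumulative: 105
Frame 8: SPARE (0+10=10). 10 + next roll (3) = 13. Cumulative: 118
Frame 9: OPEN (3+3=6). Cumulative: 124
Frame 10: STRIKE. Sum of all frame-10 rolls (10+10+6) = 26. Cumulative: 150

Answer: 150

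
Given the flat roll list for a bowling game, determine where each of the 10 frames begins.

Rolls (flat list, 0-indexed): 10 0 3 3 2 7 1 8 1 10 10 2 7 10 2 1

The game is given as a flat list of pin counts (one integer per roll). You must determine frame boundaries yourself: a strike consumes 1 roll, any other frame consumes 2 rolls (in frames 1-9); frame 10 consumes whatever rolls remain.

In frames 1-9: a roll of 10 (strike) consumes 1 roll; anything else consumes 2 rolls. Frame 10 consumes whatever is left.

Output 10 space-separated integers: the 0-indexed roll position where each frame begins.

Frame 1 starts at roll index 0: roll=10 (strike), consumes 1 roll
Frame 2 starts at roll index 1: rolls=0,3 (sum=3), consumes 2 rolls
Frame 3 starts at roll index 3: rolls=3,2 (sum=5), consumes 2 rolls
Frame 4 starts at roll index 5: rolls=7,1 (sum=8), consumes 2 rolls
Frame 5 starts at roll index 7: rolls=8,1 (sum=9), consumes 2 rolls
Frame 6 starts at roll index 9: roll=10 (strike), consumes 1 roll
Frame 7 starts at roll index 10: roll=10 (strike), consumes 1 roll
Frame 8 starts at roll index 11: rolls=2,7 (sum=9), consumes 2 rolls
Frame 9 starts at roll index 13: roll=10 (strike), consumes 1 roll
Frame 10 starts at roll index 14: 2 remaining rolls

Answer: 0 1 3 5 7 9 10 11 13 14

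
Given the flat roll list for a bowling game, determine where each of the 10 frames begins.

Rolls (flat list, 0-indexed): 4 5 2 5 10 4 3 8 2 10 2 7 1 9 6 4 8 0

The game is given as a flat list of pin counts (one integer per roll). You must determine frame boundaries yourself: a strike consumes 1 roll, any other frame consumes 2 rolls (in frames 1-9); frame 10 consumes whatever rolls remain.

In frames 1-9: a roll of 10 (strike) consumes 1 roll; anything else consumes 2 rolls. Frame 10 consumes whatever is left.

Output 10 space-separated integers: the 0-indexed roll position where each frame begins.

Answer: 0 2 4 5 7 9 10 12 14 16

Derivation:
Frame 1 starts at roll index 0: rolls=4,5 (sum=9), consumes 2 rolls
Frame 2 starts at roll index 2: rolls=2,5 (sum=7), consumes 2 rolls
Frame 3 starts at roll index 4: roll=10 (strike), consumes 1 roll
Frame 4 starts at roll index 5: rolls=4,3 (sum=7), consumes 2 rolls
Frame 5 starts at roll index 7: rolls=8,2 (sum=10), consumes 2 rolls
Frame 6 starts at roll index 9: roll=10 (strike), consumes 1 roll
Frame 7 starts at roll index 10: rolls=2,7 (sum=9), consumes 2 rolls
Frame 8 starts at roll index 12: rolls=1,9 (sum=10), consumes 2 rolls
Frame 9 starts at roll index 14: rolls=6,4 (sum=10), consumes 2 rolls
Frame 10 starts at roll index 16: 2 remaining rolls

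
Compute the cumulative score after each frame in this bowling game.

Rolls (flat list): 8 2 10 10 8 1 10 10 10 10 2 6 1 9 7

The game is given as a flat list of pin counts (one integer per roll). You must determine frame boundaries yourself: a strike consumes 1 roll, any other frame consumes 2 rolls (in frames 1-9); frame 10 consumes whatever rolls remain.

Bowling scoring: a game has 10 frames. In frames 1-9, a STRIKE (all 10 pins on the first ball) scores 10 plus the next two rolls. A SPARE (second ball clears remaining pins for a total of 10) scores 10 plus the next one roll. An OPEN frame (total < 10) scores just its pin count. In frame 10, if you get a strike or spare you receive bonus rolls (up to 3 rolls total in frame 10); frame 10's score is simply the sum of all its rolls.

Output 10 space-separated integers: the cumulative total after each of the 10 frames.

Frame 1: SPARE (8+2=10). 10 + next roll (10) = 20. Cumulative: 20
Frame 2: STRIKE. 10 + next two rolls (10+8) = 28. Cumulative: 48
Frame 3: STRIKE. 10 + next two rolls (8+1) = 19. Cumulative: 67
Frame 4: OPEN (8+1=9). Cumulative: 76
Frame 5: STRIKE. 10 + next two rolls (10+10) = 30. Cumulative: 106
Frame 6: STRIKE. 10 + next two rolls (10+10) = 30. Cumulative: 136
Frame 7: STRIKE. 10 + next two rolls (10+2) = 22. Cumulative: 158
Frame 8: STRIKE. 10 + next two rolls (2+6) = 18. Cumulative: 176
Frame 9: OPEN (2+6=8). Cumulative: 184
Frame 10: SPARE. Sum of all frame-10 rolls (1+9+7) = 17. Cumulative: 201

Answer: 20 48 67 76 106 136 158 176 184 201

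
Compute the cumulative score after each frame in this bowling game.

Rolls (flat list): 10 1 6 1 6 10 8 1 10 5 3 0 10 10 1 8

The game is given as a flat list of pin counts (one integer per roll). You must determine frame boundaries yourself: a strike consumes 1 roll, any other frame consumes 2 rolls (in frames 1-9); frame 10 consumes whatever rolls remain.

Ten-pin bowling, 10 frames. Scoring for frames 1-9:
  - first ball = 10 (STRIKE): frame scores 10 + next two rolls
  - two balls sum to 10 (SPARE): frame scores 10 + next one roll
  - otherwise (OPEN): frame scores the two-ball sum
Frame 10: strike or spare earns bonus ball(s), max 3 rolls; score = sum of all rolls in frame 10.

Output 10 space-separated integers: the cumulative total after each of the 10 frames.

Answer: 17 24 31 50 59 77 85 105 124 133

Derivation:
Frame 1: STRIKE. 10 + next two rolls (1+6) = 17. Cumulative: 17
Frame 2: OPEN (1+6=7). Cumulative: 24
Frame 3: OPEN (1+6=7). Cumulative: 31
Frame 4: STRIKE. 10 + next two rolls (8+1) = 19. Cumulative: 50
Frame 5: OPEN (8+1=9). Cumulative: 59
Frame 6: STRIKE. 10 + next two rolls (5+3) = 18. Cumulative: 77
Frame 7: OPEN (5+3=8). Cumulative: 85
Frame 8: SPARE (0+10=10). 10 + next roll (10) = 20. Cumulative: 105
Frame 9: STRIKE. 10 + next two rolls (1+8) = 19. Cumulative: 124
Frame 10: OPEN. Sum of all frame-10 rolls (1+8) = 9. Cumulative: 133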